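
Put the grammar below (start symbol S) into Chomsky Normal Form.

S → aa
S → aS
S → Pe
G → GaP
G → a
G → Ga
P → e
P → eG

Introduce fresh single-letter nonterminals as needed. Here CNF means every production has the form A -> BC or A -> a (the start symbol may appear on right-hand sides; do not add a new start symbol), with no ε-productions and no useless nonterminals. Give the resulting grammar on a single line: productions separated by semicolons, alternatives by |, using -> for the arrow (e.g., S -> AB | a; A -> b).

S -> AA | AS | PB; A -> a; B -> e; C -> AP; G -> a | GA | GC; P -> e | BG

No ε-productions.
No unit productions to eliminate.
TERM: introduce A -> a, B -> e and substitute in every rule of length ≥2.
BIN: G -> GAP becomes G -> GC, C -> AP.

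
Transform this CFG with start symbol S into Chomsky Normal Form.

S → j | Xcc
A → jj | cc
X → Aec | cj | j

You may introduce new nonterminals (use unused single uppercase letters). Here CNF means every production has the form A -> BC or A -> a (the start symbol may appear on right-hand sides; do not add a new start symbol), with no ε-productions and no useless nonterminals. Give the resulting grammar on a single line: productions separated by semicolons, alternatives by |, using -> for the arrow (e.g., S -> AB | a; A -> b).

No ε-productions.
No unit productions to eliminate.
TERM: introduce B -> c, D -> e, C -> j and substitute in every rule of length ≥2.
BIN: S -> XBB becomes S -> XE, E -> BB; X -> ADB becomes X -> AF, F -> DB.

S -> j | XE; A -> BB | CC; B -> c; C -> j; D -> e; E -> BB; F -> DB; X -> j | AF | BC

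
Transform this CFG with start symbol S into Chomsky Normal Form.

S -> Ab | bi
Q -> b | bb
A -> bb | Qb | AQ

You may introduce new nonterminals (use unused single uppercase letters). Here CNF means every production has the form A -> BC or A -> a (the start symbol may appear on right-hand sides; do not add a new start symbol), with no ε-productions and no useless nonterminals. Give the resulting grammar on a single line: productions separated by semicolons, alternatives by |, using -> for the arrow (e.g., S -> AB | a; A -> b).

S -> AB | BC; A -> AQ | BB | QB; B -> b; C -> i; Q -> b | BB

No ε-productions.
No unit productions to eliminate.
TERM: introduce B -> b, C -> i and substitute in every rule of length ≥2.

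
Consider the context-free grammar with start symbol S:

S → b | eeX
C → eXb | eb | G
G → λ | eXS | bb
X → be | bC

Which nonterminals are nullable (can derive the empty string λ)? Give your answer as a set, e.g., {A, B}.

{C, G}

Directly nullable (have an ε-rule): {G}.
C is nullable via C -> G (every symbol on the right is already known nullable).
Not nullable: S, X — each has a terminal in every rule's right-hand side or depends on a non-nullable symbol.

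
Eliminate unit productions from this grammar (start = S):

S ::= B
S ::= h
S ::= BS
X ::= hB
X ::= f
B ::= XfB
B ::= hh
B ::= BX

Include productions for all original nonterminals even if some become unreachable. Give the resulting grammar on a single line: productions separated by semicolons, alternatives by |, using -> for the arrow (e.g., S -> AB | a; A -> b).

S -> h | BS | BX | hh | XfB; B -> BX | hh | XfB; X -> f | hB

Unit productions: S->B.
Unit pairs (A ⇒* B via units): (S,B).
S: inherits non-unit rules of {B, S} → BS | BX | XfB | h | hh.
B: inherits non-unit rules of {B} → BX | XfB | hh.
X: inherits non-unit rules of {X} → f | hB.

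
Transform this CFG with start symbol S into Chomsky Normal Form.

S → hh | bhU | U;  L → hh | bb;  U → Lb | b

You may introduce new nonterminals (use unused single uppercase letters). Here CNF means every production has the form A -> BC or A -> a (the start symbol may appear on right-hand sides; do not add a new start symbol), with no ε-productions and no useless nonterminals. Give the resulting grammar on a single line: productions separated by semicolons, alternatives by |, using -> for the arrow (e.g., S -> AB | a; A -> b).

S -> b | AC | BB | LA; A -> b; B -> h; C -> BU; L -> AA | BB; U -> b | LA

No ε-productions.
After unit-elimination: S -> b | Lb | hh | bhU; L -> bb | hh; U -> b | Lb.
TERM: introduce A -> b, B -> h and substitute in every rule of length ≥2.
BIN: S -> ABU becomes S -> AC, C -> BU.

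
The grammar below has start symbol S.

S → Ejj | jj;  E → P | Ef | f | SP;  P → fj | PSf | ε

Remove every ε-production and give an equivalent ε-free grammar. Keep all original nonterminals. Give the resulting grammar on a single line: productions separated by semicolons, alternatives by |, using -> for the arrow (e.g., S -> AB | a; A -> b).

Nullable set: {E, P}.
S -> Ejj: E nullable, giving Ejj | jj.
E -> Ef: E nullable, giving Ef | f.
E -> P: P nullable, giving P.
E -> SP: P nullable, giving S | SP.
Drop P -> ε.
P -> PSf: P nullable, giving PSf | Sf.
Unchanged (no nullable symbols): S -> jj; E -> f; P -> fj.

S -> jj | Ejj; E -> P | S | f | Ef | SP; P -> Sf | fj | PSf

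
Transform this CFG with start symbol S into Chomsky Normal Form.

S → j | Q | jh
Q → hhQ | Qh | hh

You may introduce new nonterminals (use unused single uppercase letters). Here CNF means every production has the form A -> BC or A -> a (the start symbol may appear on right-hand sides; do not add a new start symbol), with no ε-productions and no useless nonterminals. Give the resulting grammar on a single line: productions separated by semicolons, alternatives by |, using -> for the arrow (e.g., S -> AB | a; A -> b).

No ε-productions.
After unit-elimination: S -> j | Qh | hh | jh | hhQ; Q -> Qh | hh | hhQ.
TERM: introduce A -> h, B -> j and substitute in every rule of length ≥2.
BIN: Q -> AAQ becomes Q -> AC, C -> AQ; S -> AAQ becomes S -> AD, D -> AQ.

S -> j | AA | AD | BA | QA; A -> h; B -> j; C -> AQ; D -> AQ; Q -> AA | AC | QA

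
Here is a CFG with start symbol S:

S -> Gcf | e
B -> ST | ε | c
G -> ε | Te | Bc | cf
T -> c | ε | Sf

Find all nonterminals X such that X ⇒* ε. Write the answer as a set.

{B, G, T}

Directly nullable (have an ε-rule): {B, G, T}.
Not nullable: S — each has a terminal in every rule's right-hand side or depends on a non-nullable symbol.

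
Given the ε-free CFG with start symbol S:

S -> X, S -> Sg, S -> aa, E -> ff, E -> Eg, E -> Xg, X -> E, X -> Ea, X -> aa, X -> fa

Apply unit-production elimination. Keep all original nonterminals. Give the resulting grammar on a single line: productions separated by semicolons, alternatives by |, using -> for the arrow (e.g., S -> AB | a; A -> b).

S -> Ea | Eg | Sg | Xg | aa | fa | ff; E -> Eg | Xg | ff; X -> Ea | Eg | Xg | aa | fa | ff

Unit productions: S->X, X->E.
Unit pairs (A ⇒* B via units): (S,E), (S,X), (X,E).
S: inherits non-unit rules of {E, S, X} → Ea | Eg | Sg | Xg | aa | fa | ff.
E: inherits non-unit rules of {E} → Eg | Xg | ff.
X: inherits non-unit rules of {E, X} → Ea | Eg | Xg | aa | fa | ff.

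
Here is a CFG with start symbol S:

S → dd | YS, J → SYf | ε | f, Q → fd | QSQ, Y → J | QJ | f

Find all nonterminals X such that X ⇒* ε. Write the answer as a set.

Directly nullable (have an ε-rule): {J}.
Y is nullable via Y -> J (every symbol on the right is already known nullable).
Not nullable: Q, S — each has a terminal in every rule's right-hand side or depends on a non-nullable symbol.

{J, Y}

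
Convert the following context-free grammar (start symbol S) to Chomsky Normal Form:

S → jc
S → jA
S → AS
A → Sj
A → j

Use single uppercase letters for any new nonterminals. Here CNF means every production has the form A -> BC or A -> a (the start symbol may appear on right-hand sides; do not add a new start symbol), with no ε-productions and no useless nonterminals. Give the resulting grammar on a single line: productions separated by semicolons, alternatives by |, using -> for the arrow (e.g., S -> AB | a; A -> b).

S -> AS | BA | BC; A -> j | SB; B -> j; C -> c

No ε-productions.
No unit productions to eliminate.
TERM: introduce C -> c, B -> j and substitute in every rule of length ≥2.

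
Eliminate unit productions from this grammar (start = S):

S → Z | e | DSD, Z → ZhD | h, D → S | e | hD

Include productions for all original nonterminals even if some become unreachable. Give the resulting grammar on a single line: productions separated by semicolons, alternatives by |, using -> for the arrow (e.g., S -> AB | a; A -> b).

S -> e | h | DSD | ZhD; D -> e | h | hD | DSD | ZhD; Z -> h | ZhD

Unit productions: D->S, S->Z.
Unit pairs (A ⇒* B via units): (D,S), (D,Z), (S,Z).
S: inherits non-unit rules of {S, Z} → DSD | ZhD | e | h.
D: inherits non-unit rules of {D, S, Z} → DSD | ZhD | e | h | hD.
Z: inherits non-unit rules of {Z} → ZhD | h.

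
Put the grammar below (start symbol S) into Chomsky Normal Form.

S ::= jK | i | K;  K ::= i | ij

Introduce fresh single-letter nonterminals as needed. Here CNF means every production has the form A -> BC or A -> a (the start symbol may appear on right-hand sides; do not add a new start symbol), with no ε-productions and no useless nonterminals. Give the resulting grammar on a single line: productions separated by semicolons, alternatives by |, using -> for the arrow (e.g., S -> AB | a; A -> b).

No ε-productions.
After unit-elimination: S -> i | ij | jK; K -> i | ij.
TERM: introduce A -> i, B -> j and substitute in every rule of length ≥2.

S -> i | AB | BK; A -> i; B -> j; K -> i | AB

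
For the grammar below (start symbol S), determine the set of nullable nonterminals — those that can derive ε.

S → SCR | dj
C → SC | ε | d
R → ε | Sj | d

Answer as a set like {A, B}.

{C, R}

Directly nullable (have an ε-rule): {C, R}.
Not nullable: S — each has a terminal in every rule's right-hand side or depends on a non-nullable symbol.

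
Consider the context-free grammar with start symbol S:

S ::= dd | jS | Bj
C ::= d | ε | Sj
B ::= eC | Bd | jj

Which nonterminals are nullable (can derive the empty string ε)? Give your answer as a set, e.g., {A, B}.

{C}

Directly nullable (have an ε-rule): {C}.
Not nullable: B, S — each has a terminal in every rule's right-hand side or depends on a non-nullable symbol.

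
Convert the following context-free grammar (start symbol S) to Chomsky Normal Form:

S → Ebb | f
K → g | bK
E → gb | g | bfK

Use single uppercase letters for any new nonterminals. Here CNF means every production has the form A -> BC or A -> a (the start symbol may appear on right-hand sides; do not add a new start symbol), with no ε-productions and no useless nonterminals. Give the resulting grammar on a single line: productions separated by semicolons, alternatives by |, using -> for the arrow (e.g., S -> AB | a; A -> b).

No ε-productions.
No unit productions to eliminate.
TERM: introduce A -> b, B -> f, C -> g and substitute in every rule of length ≥2.
BIN: E -> ABK becomes E -> AD, D -> BK; S -> EAA becomes S -> EF, F -> AA.

S -> f | EF; A -> b; B -> f; C -> g; D -> BK; E -> g | AD | CA; F -> AA; K -> g | AK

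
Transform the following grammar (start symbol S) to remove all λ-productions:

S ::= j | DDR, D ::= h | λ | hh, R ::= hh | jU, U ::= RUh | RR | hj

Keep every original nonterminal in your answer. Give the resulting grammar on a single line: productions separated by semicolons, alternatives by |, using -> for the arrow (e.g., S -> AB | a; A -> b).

Nullable set: {D}.
S -> DDR: D, D nullable, giving DDR | DR | R.
Drop D -> λ.
Unchanged (no nullable symbols): S -> j; D -> h; D -> hh; R -> hh; R -> jU; U -> RR; U -> RUh; U -> hj.

S -> R | j | DR | DDR; D -> h | hh; R -> hh | jU; U -> RR | hj | RUh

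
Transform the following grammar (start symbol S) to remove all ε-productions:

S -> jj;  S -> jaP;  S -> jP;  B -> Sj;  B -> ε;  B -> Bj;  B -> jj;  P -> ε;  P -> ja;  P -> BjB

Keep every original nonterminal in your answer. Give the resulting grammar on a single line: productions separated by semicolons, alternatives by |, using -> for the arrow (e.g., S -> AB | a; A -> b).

Nullable set: {B, P}.
S -> jP: P nullable, giving j | jP.
S -> jaP: P nullable, giving ja | jaP.
Drop B -> ε.
B -> Bj: B nullable, giving Bj | j.
Drop P -> ε.
P -> BjB: B, B nullable, giving Bj | BjB | j | jB.
Unchanged (no nullable symbols): S -> jj; B -> Sj; B -> jj; P -> ja.

S -> j | jP | ja | jj | jaP; B -> j | Bj | Sj | jj; P -> j | Bj | jB | ja | BjB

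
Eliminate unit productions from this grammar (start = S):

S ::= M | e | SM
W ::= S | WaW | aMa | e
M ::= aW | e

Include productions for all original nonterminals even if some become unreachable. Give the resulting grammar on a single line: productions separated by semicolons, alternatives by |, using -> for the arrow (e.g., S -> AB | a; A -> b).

Unit productions: S->M, W->S.
Unit pairs (A ⇒* B via units): (S,M), (W,M), (W,S).
S: inherits non-unit rules of {M, S} → SM | aW | e.
M: inherits non-unit rules of {M} → aW | e.
W: inherits non-unit rules of {M, S, W} → SM | WaW | aMa | aW | e.

S -> e | SM | aW; M -> e | aW; W -> e | SM | aW | WaW | aMa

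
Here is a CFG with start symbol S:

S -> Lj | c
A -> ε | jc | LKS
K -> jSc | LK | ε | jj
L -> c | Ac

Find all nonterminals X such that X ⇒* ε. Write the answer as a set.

{A, K}

Directly nullable (have an ε-rule): {A, K}.
Not nullable: L, S — each has a terminal in every rule's right-hand side or depends on a non-nullable symbol.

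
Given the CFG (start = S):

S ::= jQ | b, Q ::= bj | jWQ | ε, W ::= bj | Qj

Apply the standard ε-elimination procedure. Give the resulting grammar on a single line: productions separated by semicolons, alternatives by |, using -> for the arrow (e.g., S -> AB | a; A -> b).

S -> b | j | jQ; Q -> bj | jW | jWQ; W -> j | Qj | bj

Nullable set: {Q}.
S -> jQ: Q nullable, giving j | jQ.
Drop Q -> ε.
Q -> jWQ: Q nullable, giving jW | jWQ.
W -> Qj: Q nullable, giving Qj | j.
Unchanged (no nullable symbols): S -> b; Q -> bj; W -> bj.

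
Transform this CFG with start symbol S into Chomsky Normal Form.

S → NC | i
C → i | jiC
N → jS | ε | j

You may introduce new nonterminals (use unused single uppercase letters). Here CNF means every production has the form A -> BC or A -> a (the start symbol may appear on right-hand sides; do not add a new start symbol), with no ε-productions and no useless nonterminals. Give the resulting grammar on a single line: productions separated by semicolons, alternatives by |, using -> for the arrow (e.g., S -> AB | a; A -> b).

Nullable: {N}; after ε-elimination: S -> C | i | NC; C -> i | jiC; N -> j | jS.
After unit-elimination: S -> i | NC | jiC; C -> i | jiC; N -> j | jS.
TERM: introduce B -> i, A -> j and substitute in every rule of length ≥2.
BIN: C -> ABC becomes C -> AD, D -> BC; S -> ABC becomes S -> AE, E -> BC.

S -> i | AE | NC; A -> j; B -> i; C -> i | AD; D -> BC; E -> BC; N -> j | AS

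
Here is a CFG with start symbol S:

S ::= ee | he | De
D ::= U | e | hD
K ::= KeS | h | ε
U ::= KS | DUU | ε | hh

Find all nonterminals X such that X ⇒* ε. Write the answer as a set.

Directly nullable (have an ε-rule): {K, U}.
D is nullable via D -> U (every symbol on the right is already known nullable).
Not nullable: S — each has a terminal in every rule's right-hand side or depends on a non-nullable symbol.

{D, K, U}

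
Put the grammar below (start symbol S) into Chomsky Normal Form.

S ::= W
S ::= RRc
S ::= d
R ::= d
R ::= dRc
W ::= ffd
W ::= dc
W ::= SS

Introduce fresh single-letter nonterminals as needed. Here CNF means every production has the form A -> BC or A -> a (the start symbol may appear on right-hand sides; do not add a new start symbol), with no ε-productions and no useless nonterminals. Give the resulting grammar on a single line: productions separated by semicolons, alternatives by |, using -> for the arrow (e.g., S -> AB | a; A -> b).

No ε-productions.
After unit-elimination: S -> d | SS | dc | RRc | ffd; R -> d | dRc; W -> SS | dc | ffd.
TERM: introduce B -> c, A -> d, C -> f and substitute in every rule of length ≥2.
BIN: R -> ARB becomes R -> AD, D -> RB; S -> CCA becomes S -> CE, E -> CA; S -> RRB becomes S -> RF, F -> RB; W -> CCA becomes W -> CG, G -> CA.
Drop unreachable/unproductive: W.

S -> d | AB | CE | RF | SS; A -> d; B -> c; C -> f; D -> RB; E -> CA; F -> RB; R -> d | AD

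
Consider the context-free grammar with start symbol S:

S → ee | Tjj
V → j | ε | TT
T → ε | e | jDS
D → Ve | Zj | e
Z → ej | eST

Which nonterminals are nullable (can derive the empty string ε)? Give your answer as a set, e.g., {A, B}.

Directly nullable (have an ε-rule): {T, V}.
Not nullable: D, S, Z — each has a terminal in every rule's right-hand side or depends on a non-nullable symbol.

{T, V}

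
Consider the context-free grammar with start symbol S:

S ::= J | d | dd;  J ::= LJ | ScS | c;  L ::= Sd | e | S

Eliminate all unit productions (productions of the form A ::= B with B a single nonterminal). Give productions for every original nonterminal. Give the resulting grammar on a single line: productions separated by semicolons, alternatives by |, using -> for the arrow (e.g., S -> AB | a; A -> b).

S -> c | d | LJ | dd | ScS; J -> c | LJ | ScS; L -> c | d | e | LJ | Sd | dd | ScS

Unit productions: L->S, S->J.
Unit pairs (A ⇒* B via units): (L,J), (L,S), (S,J).
S: inherits non-unit rules of {J, S} → LJ | ScS | c | d | dd.
J: inherits non-unit rules of {J} → LJ | ScS | c.
L: inherits non-unit rules of {J, L, S} → LJ | ScS | Sd | c | d | dd | e.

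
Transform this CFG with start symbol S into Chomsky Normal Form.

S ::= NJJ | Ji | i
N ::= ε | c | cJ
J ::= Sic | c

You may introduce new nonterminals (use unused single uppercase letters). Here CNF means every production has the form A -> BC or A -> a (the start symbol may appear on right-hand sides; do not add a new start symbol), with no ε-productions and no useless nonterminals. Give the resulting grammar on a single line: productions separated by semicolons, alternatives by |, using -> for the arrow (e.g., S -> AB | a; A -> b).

S -> i | JA | JJ | ND; A -> i; B -> c; C -> AB; D -> JJ; J -> c | SC; N -> c | BJ

Nullable: {N}; after ε-elimination: S -> i | JJ | Ji | NJJ; J -> c | Sic; N -> c | cJ.
No unit productions to eliminate.
TERM: introduce B -> c, A -> i and substitute in every rule of length ≥2.
BIN: J -> SAB becomes J -> SC, C -> AB; S -> NJJ becomes S -> ND, D -> JJ.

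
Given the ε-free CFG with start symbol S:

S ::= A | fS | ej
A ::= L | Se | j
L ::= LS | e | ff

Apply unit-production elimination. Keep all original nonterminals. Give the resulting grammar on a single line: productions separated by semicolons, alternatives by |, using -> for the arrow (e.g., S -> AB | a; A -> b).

Unit productions: A->L, S->A.
Unit pairs (A ⇒* B via units): (A,L), (S,A), (S,L).
S: inherits non-unit rules of {A, L, S} → LS | Se | e | ej | fS | ff | j.
A: inherits non-unit rules of {A, L} → LS | Se | e | ff | j.
L: inherits non-unit rules of {L} → LS | e | ff.

S -> e | j | LS | Se | ej | fS | ff; A -> e | j | LS | Se | ff; L -> e | LS | ff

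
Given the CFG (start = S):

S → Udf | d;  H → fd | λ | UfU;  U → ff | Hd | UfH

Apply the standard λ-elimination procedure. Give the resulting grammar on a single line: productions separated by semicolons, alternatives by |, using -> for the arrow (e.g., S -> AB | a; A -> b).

S -> d | Udf; H -> fd | UfU; U -> d | Hd | Uf | ff | UfH

Nullable set: {H}.
Drop H -> λ.
U -> Hd: H nullable, giving Hd | d.
U -> UfH: H nullable, giving Uf | UfH.
Unchanged (no nullable symbols): S -> Udf; S -> d; H -> UfU; H -> fd; U -> ff.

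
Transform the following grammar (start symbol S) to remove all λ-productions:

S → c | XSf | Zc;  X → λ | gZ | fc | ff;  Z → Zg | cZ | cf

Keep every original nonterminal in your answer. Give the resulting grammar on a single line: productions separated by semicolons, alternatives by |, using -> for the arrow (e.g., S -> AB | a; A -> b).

Nullable set: {X}.
S -> XSf: X nullable, giving Sf | XSf.
Drop X -> λ.
Unchanged (no nullable symbols): S -> Zc; S -> c; X -> fc; X -> ff; X -> gZ; Z -> Zg; Z -> cZ; Z -> cf.

S -> c | Sf | Zc | XSf; X -> fc | ff | gZ; Z -> Zg | cZ | cf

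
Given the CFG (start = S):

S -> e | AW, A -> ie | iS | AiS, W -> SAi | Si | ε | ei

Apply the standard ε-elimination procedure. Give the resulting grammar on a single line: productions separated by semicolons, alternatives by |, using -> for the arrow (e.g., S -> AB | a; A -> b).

Nullable set: {W}.
S -> AW: W nullable, giving A | AW.
Drop W -> ε.
Unchanged (no nullable symbols): S -> e; A -> AiS; A -> iS; A -> ie; W -> SAi; W -> Si; W -> ei.

S -> A | e | AW; A -> iS | ie | AiS; W -> Si | ei | SAi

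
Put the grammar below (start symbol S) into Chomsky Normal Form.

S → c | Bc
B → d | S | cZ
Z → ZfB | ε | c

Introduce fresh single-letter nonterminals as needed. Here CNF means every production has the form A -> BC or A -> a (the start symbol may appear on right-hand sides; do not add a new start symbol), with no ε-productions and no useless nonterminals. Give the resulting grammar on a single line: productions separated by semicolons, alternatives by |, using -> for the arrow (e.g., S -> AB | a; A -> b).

Nullable: {Z}; after ε-elimination: S -> c | Bc; B -> S | c | d | cZ; Z -> c | fB | ZfB.
After unit-elimination: S -> c | Bc; B -> c | d | Bc | cZ; Z -> c | fB | ZfB.
TERM: introduce A -> c, C -> f and substitute in every rule of length ≥2.
BIN: Z -> ZCB becomes Z -> ZD, D -> CB.

S -> c | BA; A -> c; B -> c | d | AZ | BA; C -> f; D -> CB; Z -> c | CB | ZD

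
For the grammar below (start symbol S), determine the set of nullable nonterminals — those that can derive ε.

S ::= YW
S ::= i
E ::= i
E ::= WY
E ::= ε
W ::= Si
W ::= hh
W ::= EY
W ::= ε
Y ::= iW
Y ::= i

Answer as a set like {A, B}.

{E, W}

Directly nullable (have an ε-rule): {E, W}.
Not nullable: S, Y — each has a terminal in every rule's right-hand side or depends on a non-nullable symbol.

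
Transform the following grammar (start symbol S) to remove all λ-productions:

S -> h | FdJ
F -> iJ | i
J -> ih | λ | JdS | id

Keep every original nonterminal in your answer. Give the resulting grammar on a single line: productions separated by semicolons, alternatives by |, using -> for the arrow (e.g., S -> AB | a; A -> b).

Nullable set: {J}.
S -> FdJ: J nullable, giving Fd | FdJ.
F -> iJ: J nullable, giving i | iJ.
Drop J -> λ.
J -> JdS: J nullable, giving JdS | dS.
Unchanged (no nullable symbols): S -> h; F -> i; J -> id; J -> ih.

S -> h | Fd | FdJ; F -> i | iJ; J -> dS | id | ih | JdS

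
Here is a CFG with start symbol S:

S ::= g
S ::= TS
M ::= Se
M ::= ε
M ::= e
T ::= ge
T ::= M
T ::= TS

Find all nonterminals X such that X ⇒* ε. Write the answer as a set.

Directly nullable (have an ε-rule): {M}.
T is nullable via T -> M (every symbol on the right is already known nullable).
Not nullable: S — each has a terminal in every rule's right-hand side or depends on a non-nullable symbol.

{M, T}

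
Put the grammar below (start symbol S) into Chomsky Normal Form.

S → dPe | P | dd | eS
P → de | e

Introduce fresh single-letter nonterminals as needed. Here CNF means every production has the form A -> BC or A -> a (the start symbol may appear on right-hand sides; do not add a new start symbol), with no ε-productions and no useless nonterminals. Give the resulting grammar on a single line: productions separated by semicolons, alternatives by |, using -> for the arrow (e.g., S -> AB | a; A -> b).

S -> e | AA | AB | AC | BS; A -> d; B -> e; C -> PB; P -> e | AB

No ε-productions.
After unit-elimination: S -> e | dd | de | eS | dPe; P -> e | de.
TERM: introduce A -> d, B -> e and substitute in every rule of length ≥2.
BIN: S -> APB becomes S -> AC, C -> PB.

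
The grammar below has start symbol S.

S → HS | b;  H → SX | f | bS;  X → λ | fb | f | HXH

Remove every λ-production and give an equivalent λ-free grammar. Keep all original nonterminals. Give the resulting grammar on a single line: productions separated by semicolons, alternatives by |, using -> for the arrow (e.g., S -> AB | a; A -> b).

S -> b | HS; H -> S | f | SX | bS; X -> f | HH | fb | HXH

Nullable set: {X}.
H -> SX: X nullable, giving S | SX.
Drop X -> λ.
X -> HXH: X nullable, giving HH | HXH.
Unchanged (no nullable symbols): S -> HS; S -> b; H -> bS; H -> f; X -> f; X -> fb.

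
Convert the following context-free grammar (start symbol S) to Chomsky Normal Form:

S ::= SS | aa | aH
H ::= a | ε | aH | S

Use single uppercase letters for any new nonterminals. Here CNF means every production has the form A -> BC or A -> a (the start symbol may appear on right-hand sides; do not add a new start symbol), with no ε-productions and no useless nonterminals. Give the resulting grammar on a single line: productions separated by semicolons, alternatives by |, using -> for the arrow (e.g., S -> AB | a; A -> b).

Nullable: {H}; after ε-elimination: S -> a | SS | aH | aa; H -> S | a | aH.
After unit-elimination: S -> a | SS | aH | aa; H -> a | SS | aH | aa.
TERM: introduce A -> a and substitute in every rule of length ≥2.

S -> a | AA | AH | SS; A -> a; H -> a | AA | AH | SS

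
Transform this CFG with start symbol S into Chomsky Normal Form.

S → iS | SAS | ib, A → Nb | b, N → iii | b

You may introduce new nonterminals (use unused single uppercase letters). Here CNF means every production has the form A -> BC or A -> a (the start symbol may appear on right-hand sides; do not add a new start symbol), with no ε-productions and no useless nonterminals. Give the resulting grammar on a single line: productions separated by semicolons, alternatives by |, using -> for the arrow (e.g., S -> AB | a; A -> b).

No ε-productions.
No unit productions to eliminate.
TERM: introduce B -> b, C -> i and substitute in every rule of length ≥2.
BIN: N -> CCC becomes N -> CD, D -> CC; S -> SAS becomes S -> SE, E -> AS.

S -> CB | CS | SE; A -> b | NB; B -> b; C -> i; D -> CC; E -> AS; N -> b | CD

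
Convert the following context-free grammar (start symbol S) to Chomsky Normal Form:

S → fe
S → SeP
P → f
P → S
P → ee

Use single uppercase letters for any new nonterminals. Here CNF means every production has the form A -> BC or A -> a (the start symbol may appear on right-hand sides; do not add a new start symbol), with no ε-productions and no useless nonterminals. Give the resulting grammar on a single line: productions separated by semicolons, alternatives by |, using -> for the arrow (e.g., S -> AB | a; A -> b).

No ε-productions.
After unit-elimination: S -> fe | SeP; P -> f | ee | fe | SeP.
TERM: introduce A -> e, B -> f and substitute in every rule of length ≥2.
BIN: P -> SAP becomes P -> SC, C -> AP; S -> SAP becomes S -> SD, D -> AP.

S -> BA | SD; A -> e; B -> f; C -> AP; D -> AP; P -> f | AA | BA | SC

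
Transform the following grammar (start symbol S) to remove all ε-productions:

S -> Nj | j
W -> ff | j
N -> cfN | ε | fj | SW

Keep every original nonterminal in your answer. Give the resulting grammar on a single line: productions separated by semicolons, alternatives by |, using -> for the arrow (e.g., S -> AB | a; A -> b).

S -> j | Nj; N -> SW | cf | fj | cfN; W -> j | ff

Nullable set: {N}.
S -> Nj: N nullable, giving Nj | j.
Drop N -> ε.
N -> cfN: N nullable, giving cf | cfN.
Unchanged (no nullable symbols): S -> j; N -> SW; N -> fj; W -> ff; W -> j.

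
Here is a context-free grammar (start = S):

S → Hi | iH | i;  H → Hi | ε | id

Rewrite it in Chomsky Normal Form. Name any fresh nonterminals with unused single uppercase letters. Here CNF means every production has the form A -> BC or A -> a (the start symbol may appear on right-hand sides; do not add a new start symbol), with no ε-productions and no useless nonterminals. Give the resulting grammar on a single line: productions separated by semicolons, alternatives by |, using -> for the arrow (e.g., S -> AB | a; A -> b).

S -> i | AH | HA; A -> i; B -> d; H -> i | AB | HA

Nullable: {H}; after ε-elimination: S -> i | Hi | iH; H -> i | Hi | id.
No unit productions to eliminate.
TERM: introduce B -> d, A -> i and substitute in every rule of length ≥2.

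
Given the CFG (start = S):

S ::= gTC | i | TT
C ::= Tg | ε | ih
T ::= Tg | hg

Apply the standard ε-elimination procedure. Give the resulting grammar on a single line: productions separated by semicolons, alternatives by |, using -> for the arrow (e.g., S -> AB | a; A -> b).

S -> i | TT | gT | gTC; C -> Tg | ih; T -> Tg | hg

Nullable set: {C}.
S -> gTC: C nullable, giving gT | gTC.
Drop C -> ε.
Unchanged (no nullable symbols): S -> TT; S -> i; C -> Tg; C -> ih; T -> Tg; T -> hg.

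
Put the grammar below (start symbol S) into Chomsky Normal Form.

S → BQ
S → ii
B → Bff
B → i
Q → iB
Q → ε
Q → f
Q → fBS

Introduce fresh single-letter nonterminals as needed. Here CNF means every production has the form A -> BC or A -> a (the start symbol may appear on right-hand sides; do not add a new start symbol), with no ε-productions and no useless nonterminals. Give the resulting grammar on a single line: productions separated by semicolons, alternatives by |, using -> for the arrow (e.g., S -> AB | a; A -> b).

S -> i | BF | BQ | CC; A -> f; B -> i | BD; C -> i; D -> AA; E -> BS; F -> AA; Q -> f | AE | CB

Nullable: {Q}; after ε-elimination: S -> B | BQ | ii; B -> i | Bff; Q -> f | iB | fBS.
After unit-elimination: S -> i | BQ | ii | Bff; B -> i | Bff; Q -> f | iB | fBS.
TERM: introduce A -> f, C -> i and substitute in every rule of length ≥2.
BIN: B -> BAA becomes B -> BD, D -> AA; Q -> ABS becomes Q -> AE, E -> BS; S -> BAA becomes S -> BF, F -> AA.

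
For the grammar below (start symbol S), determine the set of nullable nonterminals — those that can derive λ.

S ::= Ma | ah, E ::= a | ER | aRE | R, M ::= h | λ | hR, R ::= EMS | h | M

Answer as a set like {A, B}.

Directly nullable (have an ε-rule): {M}.
R is nullable via R -> M (every symbol on the right is already known nullable).
E is nullable via E -> R (every symbol on the right is already known nullable).
Not nullable: S — each has a terminal in every rule's right-hand side or depends on a non-nullable symbol.

{E, M, R}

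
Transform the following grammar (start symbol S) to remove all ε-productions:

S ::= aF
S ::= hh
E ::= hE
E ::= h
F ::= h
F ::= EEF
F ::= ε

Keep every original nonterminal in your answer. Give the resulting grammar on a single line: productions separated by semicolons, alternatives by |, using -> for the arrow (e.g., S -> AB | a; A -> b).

Nullable set: {F}.
S -> aF: F nullable, giving a | aF.
Drop F -> ε.
F -> EEF: F nullable, giving EE | EEF.
Unchanged (no nullable symbols): S -> hh; E -> h; E -> hE; F -> h.

S -> a | aF | hh; E -> h | hE; F -> h | EE | EEF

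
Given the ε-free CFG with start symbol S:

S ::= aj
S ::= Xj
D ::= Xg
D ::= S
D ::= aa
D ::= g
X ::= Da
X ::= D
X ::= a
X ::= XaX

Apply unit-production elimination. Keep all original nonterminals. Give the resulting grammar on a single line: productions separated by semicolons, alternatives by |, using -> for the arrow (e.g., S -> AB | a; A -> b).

S -> Xj | aj; D -> g | Xg | Xj | aa | aj; X -> a | g | Da | Xg | Xj | aa | aj | XaX

Unit productions: D->S, X->D.
Unit pairs (A ⇒* B via units): (D,S), (X,D), (X,S).
S: inherits non-unit rules of {S} → Xj | aj.
D: inherits non-unit rules of {D, S} → Xg | Xj | aa | aj | g.
X: inherits non-unit rules of {D, S, X} → Da | XaX | Xg | Xj | a | aa | aj | g.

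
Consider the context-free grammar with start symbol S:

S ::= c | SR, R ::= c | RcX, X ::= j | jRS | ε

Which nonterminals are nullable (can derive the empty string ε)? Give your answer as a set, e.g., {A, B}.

Directly nullable (have an ε-rule): {X}.
Not nullable: R, S — each has a terminal in every rule's right-hand side or depends on a non-nullable symbol.

{X}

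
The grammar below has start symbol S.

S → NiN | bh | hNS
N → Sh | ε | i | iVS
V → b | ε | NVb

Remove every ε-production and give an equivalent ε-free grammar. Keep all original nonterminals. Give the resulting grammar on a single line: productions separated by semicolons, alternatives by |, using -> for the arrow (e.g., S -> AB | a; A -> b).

Nullable set: {N, V}.
S -> NiN: N, N nullable, giving Ni | NiN | i | iN.
S -> hNS: N nullable, giving hNS | hS.
Drop N -> ε.
N -> iVS: V nullable, giving iS | iVS.
Drop V -> ε.
V -> NVb: N, V nullable, giving NVb | Nb | Vb | b.
Unchanged (no nullable symbols): S -> bh; N -> Sh; N -> i; V -> b.

S -> i | Ni | bh | hS | iN | NiN | hNS; N -> i | Sh | iS | iVS; V -> b | Nb | Vb | NVb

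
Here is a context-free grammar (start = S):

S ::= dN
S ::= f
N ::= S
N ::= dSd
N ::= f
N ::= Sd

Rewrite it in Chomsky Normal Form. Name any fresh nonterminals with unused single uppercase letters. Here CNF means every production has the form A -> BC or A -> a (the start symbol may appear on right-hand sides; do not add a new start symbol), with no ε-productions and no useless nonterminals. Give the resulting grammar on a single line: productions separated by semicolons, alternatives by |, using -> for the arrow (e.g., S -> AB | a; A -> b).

No ε-productions.
After unit-elimination: S -> f | dN; N -> f | Sd | dN | dSd.
TERM: introduce A -> d and substitute in every rule of length ≥2.
BIN: N -> ASA becomes N -> AB, B -> SA.

S -> f | AN; A -> d; B -> SA; N -> f | AB | AN | SA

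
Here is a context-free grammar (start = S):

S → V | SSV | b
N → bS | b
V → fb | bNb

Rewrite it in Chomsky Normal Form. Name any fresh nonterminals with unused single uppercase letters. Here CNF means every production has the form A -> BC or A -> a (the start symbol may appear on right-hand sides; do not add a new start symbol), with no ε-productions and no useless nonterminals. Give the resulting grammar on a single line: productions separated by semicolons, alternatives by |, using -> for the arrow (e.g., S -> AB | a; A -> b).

No ε-productions.
After unit-elimination: S -> b | fb | SSV | bNb; N -> b | bS; V -> fb | bNb.
TERM: introduce A -> b, B -> f and substitute in every rule of length ≥2.
BIN: S -> ANA becomes S -> AC, C -> NA; S -> SSV becomes S -> SD, D -> SV; V -> ANA becomes V -> AE, E -> NA.

S -> b | AC | BA | SD; A -> b; B -> f; C -> NA; D -> SV; E -> NA; N -> b | AS; V -> AE | BA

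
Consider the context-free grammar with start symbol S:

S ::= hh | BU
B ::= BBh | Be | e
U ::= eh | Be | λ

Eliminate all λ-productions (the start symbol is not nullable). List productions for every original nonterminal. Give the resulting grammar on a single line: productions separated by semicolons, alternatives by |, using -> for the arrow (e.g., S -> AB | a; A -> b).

S -> B | BU | hh; B -> e | Be | BBh; U -> Be | eh

Nullable set: {U}.
S -> BU: U nullable, giving B | BU.
Drop U -> λ.
Unchanged (no nullable symbols): S -> hh; B -> BBh; B -> Be; B -> e; U -> Be; U -> eh.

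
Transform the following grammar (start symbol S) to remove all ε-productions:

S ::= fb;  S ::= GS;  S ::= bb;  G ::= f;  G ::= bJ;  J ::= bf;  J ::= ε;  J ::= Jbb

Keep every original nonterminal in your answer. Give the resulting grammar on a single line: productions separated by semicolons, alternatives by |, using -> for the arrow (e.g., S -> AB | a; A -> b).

Nullable set: {J}.
G -> bJ: J nullable, giving b | bJ.
Drop J -> ε.
J -> Jbb: J nullable, giving Jbb | bb.
Unchanged (no nullable symbols): S -> GS; S -> bb; S -> fb; G -> f; J -> bf.

S -> GS | bb | fb; G -> b | f | bJ; J -> bb | bf | Jbb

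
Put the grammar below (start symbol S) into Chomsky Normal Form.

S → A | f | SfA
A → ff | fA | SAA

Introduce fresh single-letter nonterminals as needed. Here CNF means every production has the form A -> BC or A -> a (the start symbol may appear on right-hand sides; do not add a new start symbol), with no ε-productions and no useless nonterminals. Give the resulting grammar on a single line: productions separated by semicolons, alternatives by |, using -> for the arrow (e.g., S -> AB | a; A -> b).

No ε-productions.
After unit-elimination: S -> f | fA | ff | SAA | SfA; A -> fA | ff | SAA.
TERM: introduce B -> f and substitute in every rule of length ≥2.
BIN: A -> SAA becomes A -> SC, C -> AA; S -> SAA becomes S -> SD, D -> AA; S -> SBA becomes S -> SE, E -> BA.

S -> f | BA | BB | SD | SE; A -> BA | BB | SC; B -> f; C -> AA; D -> AA; E -> BA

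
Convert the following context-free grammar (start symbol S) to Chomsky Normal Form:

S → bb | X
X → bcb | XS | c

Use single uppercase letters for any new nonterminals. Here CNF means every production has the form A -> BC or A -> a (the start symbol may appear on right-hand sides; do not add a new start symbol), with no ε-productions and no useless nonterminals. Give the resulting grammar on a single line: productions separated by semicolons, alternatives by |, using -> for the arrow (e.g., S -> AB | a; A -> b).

No ε-productions.
After unit-elimination: S -> c | XS | bb | bcb; X -> c | XS | bcb.
TERM: introduce A -> b, B -> c and substitute in every rule of length ≥2.
BIN: S -> ABA becomes S -> AC, C -> BA; X -> ABA becomes X -> AD, D -> BA.

S -> c | AA | AC | XS; A -> b; B -> c; C -> BA; D -> BA; X -> c | AD | XS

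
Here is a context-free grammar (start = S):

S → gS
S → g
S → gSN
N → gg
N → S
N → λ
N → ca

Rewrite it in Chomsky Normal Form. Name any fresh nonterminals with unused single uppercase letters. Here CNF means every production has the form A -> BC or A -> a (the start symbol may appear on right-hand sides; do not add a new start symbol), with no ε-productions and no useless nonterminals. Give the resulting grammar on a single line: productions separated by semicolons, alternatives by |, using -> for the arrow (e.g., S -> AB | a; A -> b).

Nullable: {N}; after ε-elimination: S -> g | gS | gSN; N -> S | ca | gg.
After unit-elimination: S -> g | gS | gSN; N -> g | ca | gS | gg | gSN.
TERM: introduce B -> a, A -> c, C -> g and substitute in every rule of length ≥2.
BIN: N -> CSN becomes N -> CD, D -> SN; S -> CSN becomes S -> CE, E -> SN.

S -> g | CE | CS; A -> c; B -> a; C -> g; D -> SN; E -> SN; N -> g | AB | CC | CD | CS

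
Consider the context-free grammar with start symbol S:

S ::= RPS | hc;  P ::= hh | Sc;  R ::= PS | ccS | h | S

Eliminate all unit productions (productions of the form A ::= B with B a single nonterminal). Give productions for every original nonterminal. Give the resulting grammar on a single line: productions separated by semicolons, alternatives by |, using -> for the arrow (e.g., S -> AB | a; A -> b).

Unit productions: R->S.
Unit pairs (A ⇒* B via units): (R,S).
S: inherits non-unit rules of {S} → RPS | hc.
P: inherits non-unit rules of {P} → Sc | hh.
R: inherits non-unit rules of {R, S} → PS | RPS | ccS | h | hc.

S -> hc | RPS; P -> Sc | hh; R -> h | PS | hc | RPS | ccS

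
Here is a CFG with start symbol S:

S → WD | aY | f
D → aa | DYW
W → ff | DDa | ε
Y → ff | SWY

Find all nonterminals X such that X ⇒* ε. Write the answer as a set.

{W}

Directly nullable (have an ε-rule): {W}.
Not nullable: D, S, Y — each has a terminal in every rule's right-hand side or depends on a non-nullable symbol.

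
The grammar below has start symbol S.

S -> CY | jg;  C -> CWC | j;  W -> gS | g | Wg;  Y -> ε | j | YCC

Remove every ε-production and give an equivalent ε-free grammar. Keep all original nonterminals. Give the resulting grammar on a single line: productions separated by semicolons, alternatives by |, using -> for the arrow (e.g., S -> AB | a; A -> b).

Nullable set: {Y}.
S -> CY: Y nullable, giving C | CY.
Drop Y -> ε.
Y -> YCC: Y nullable, giving CC | YCC.
Unchanged (no nullable symbols): S -> jg; C -> CWC; C -> j; W -> Wg; W -> g; W -> gS; Y -> j.

S -> C | CY | jg; C -> j | CWC; W -> g | Wg | gS; Y -> j | CC | YCC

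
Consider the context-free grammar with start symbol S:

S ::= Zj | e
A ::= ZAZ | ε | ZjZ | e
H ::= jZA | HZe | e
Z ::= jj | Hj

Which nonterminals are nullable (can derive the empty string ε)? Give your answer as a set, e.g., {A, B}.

{A}

Directly nullable (have an ε-rule): {A}.
Not nullable: H, S, Z — each has a terminal in every rule's right-hand side or depends on a non-nullable symbol.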